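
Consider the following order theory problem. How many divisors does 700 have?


Divisors of 700: [1, 2, 4, 5, 7, 10, 14, 20, 25, 28, 35, 50, 70, 100, 140, 175, 350, 700]
Count: 18


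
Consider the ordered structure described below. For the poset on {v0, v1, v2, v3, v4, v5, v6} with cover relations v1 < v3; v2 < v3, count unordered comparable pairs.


A comparable pair {a,b} has a < b or b < a in the order.
Count unordered pairs where one element is strictly below the other.
Examples: {v1,v3}, {v2,v3}
Total comparable pairs: 2


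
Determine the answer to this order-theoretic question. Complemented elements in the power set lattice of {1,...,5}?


An element a is complemented if some b has a meet b = bottom, a join b = top.
every subset A has complement S\A, so all elements are complemented.
Complemented elements: {}, {1}, {2}, {3}, {4}, {5}, ... (26 more)
Count: 32


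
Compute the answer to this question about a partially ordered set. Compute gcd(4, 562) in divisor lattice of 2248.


In a divisor lattice, meet = gcd (greatest common divisor).
By Euclidean algorithm or factoring: gcd(4,562) = 2


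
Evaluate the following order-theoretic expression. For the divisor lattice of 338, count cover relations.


A cover relation a -< b holds when a < b with no c strictly between.
Cover relations:
  1 -< 2
  1 -< 13
  2 -< 26
  13 -< 26
  13 -< 169
  26 -< 338
  169 -< 338
Total: 7


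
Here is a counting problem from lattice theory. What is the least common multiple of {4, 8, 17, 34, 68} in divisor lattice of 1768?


In a divisor lattice, join = lcm (least common multiple).
Compute lcm iteratively: start with first element, then lcm(current, next).
Elements: [4, 8, 17, 34, 68]
lcm(4,8) = 8
lcm(8,17) = 136
lcm(136,34) = 136
lcm(136,68) = 136
Final lcm = 136


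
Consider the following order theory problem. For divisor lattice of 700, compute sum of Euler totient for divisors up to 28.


Divisors of 700 up to 28: [1, 2, 4, 5, 7, 10, 14, 20, 25, 28]
phi values: [1, 1, 2, 4, 6, 4, 6, 8, 20, 12]
Sum = 64


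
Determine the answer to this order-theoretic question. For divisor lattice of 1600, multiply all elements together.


Divisors of 1600: [1, 2, 4, 5, 8, 10, 16, 20, 25, 32, 40, 50, 64, 80, 100, 160, 200, 320, 400, 800, 1600]
Product = n^(d(n)/2) = 1600^(21/2)
Product = 4398046511104000000000000000000000


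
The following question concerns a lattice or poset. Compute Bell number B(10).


B(n) = number of set partitions of an n-element set.
B(n) satisfies the recurrence: B(n+1) = sum_k C(n,k)*B(k).
B(10) = 115975


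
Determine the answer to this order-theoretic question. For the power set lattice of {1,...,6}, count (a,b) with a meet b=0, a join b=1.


Complement pair (a,b): a meet b = bottom, a join b = top.
Here: A intersect B = {} and A union B = {1,...,6}.
Pairs found: ({},{1,2,3,4,5,6}), ({1},{2,3,4,5,6}), ({2},{1,3,4,5,6}), ({3},{1,2,4,5,6}), ... (60 more)
Total ordered pairs: 64


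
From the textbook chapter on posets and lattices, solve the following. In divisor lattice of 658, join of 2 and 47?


In a divisor lattice, join = lcm (least common multiple).
gcd(2,47) = 1
lcm(2,47) = 2*47/gcd = 94/1 = 94


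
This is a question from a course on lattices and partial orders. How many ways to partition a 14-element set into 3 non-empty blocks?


S(n,k) = k*S(n-1,k) + S(n-1,k-1).
S(13,3) = 261625, S(13,2) = 4095
S(14,3) = 3*261625 + 4095 = 784875 + 4095
S(14,3) = 788970


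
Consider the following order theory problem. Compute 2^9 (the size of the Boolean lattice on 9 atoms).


Power set = 2^n.
2^9 = 512


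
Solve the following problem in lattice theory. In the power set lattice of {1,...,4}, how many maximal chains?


A maximal chain goes from the minimum element to a maximal element via cover relations.
Counting all min-to-max paths in the cover graph.
Total maximal chains: 24


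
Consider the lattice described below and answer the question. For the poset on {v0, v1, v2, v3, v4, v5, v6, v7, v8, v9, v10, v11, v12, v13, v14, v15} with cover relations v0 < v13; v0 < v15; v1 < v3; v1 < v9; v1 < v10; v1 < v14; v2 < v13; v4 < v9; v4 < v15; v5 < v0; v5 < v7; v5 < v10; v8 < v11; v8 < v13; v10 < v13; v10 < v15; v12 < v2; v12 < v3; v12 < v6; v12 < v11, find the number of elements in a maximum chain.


A chain is a totally ordered subset; we count the number of elements in a maximum chain.
Compute, for each element x, the size of the longest chain ending at x:
  v1: 1
  v4: 1
  v5: 1
  v8: 1
  v12: 1
  v0: 2
  ...
A maximum chain: v5 < v0 < v13
Number of elements in the longest chain: 3


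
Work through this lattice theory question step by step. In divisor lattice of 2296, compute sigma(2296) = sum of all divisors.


sigma(n) = sum of divisors.
Divisors of 2296: [1, 2, 4, 7, 8, 14, 28, 41, 56, 82, 164, 287, 328, 574, 1148, 2296]
Sum = 5040


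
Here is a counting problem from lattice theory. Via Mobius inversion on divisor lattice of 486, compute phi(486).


phi(n) = n * prod_{p|n} (1 - 1/p).
Prime divisors of 486: [2, 3]
phi(486) = 486 * (1 - 1/2) * (1 - 1/3)
phi(486) = 162


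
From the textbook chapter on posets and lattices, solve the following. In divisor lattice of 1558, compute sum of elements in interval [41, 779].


Interval [41,779] in divisors of 1558: [41, 779]
Sum = 820


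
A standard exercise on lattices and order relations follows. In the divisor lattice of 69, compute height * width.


Height = length of longest chain minus 1; width = size of largest antichain.
A maximum chain: 1 | 23 | 69  (height 2).
A maximum antichain: {3, 23}  (width 2).
Product = 2 * 2 = 4


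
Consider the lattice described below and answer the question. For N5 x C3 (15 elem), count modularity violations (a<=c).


Modular law: if a <= c then a v (b ^ c) = (a v b) ^ c.
Check all triples (a,b,c) with a <= c among 15 elements.
  e.g. a=(a,0), b=(c,0), c=(b,0): lhs=(a,0) != rhs=(b,0)
  e.g. a=(a,0), b=(c,1), c=(b,0): lhs=(a,0) != rhs=(b,0)
Total violating triples: 18


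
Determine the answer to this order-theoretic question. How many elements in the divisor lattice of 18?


Divisors of 18: [1, 2, 3, 6, 9, 18]
Count: 6


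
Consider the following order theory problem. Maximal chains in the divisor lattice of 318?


A maximal chain goes from the minimum element to a maximal element via cover relations.
Counting all min-to-max paths in the cover graph.
Total maximal chains: 6


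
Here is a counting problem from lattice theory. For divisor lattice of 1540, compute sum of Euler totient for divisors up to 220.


Divisors of 1540 up to 220: [1, 2, 4, 5, 7, 10, 11, 14, 20, 22, 28, 35, 44, 55, 70, 77, 110, 140, 154, 220]
phi values: [1, 1, 2, 4, 6, 4, 10, 6, 8, 10, 12, 24, 20, 40, 24, 60, 40, 48, 60, 80]
Sum = 460


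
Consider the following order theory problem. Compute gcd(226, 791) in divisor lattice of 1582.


In a divisor lattice, meet = gcd (greatest common divisor).
By Euclidean algorithm or factoring: gcd(226,791) = 113


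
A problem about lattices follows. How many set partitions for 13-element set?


B(n) = number of set partitions of an n-element set.
B(n) satisfies the recurrence: B(n+1) = sum_k C(n,k)*B(k).
B(13) = 27644437


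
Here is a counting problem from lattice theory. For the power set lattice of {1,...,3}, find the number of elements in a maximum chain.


A chain is a totally ordered subset; we count the number of elements in a maximum chain.
Compute, for each element x, the size of the longest chain ending at x:
  {}: 1
  {1}: 2
  {2}: 2
  {3}: 2
  {1,2}: 3
  {1,3}: 3
  ...
A maximum chain: {} < {1} < {1,2} < {1,2,3}
Number of elements in the longest chain: 4


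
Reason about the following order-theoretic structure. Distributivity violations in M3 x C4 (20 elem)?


Distributive law: a ^ (b v c) = (a ^ b) v (a ^ c).
Check all 20^3 = 8000 ordered triples (a,b,c).
  e.g. a=(a1,0), b=(a2,0), c=(a3,0): lhs=(a1,0) != rhs=(0,0)
  e.g. a=(a1,0), b=(a2,0), c=(a3,1): lhs=(a1,0) != rhs=(0,0)
Total violating triples: 384


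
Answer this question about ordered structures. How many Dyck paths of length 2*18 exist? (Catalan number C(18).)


C(n) = C(2n, n) / (n+1).
C(36, 18) = 9075135300
C(18) = 9075135300 / 19 = 477638700


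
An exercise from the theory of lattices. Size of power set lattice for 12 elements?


Power set = 2^n.
2^12 = 4096


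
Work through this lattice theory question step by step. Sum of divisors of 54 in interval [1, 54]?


Interval [1,54] in divisors of 54: [1, 2, 3, 6, 9, 18, 27, 54]
Sum = 120


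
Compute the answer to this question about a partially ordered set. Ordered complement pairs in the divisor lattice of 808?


Complement pair (a,b): a meet b = bottom, a join b = top.
Here: gcd(a,b)=1 and lcm(a,b)=808, i.e. a*b=808 with a,b coprime.
Pairs found: (1,808), (8,101), (101,8), (808,1)
Total ordered pairs: 4


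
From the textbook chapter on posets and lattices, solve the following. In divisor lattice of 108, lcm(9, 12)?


Join=lcm.
gcd(9,12)=3
lcm=36


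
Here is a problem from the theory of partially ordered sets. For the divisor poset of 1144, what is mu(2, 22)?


In a divisor lattice, mu(a,b) = mu(b/a) where mu is the classical Mobius function.
b/a = 22/2 = 11
Prime factorization of 11: primes [11]
11 is squarefree with 1 prime factor(s), so mu(11) = (-1)^1 = -1


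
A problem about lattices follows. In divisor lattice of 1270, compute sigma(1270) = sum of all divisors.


sigma(n) = sum of divisors.
Divisors of 1270: [1, 2, 5, 10, 127, 254, 635, 1270]
Sum = 2304


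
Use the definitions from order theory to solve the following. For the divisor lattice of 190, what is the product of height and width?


Height = length of longest chain minus 1; width = size of largest antichain.
A maximum chain: 1 | 19 | 95 | 190  (height 3).
A maximum antichain: {2, 5, 19}  (width 3).
Product = 3 * 3 = 9


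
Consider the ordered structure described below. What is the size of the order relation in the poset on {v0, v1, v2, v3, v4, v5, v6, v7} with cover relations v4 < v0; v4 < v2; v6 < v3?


The order relation is {(a,b) : a <= b}, reflexive so it includes (a,a).
Examples: (v0,v0), (v1,v1), (v2,v2), (v3,v3), (v4,v0), ...
Total ordered pairs: 11


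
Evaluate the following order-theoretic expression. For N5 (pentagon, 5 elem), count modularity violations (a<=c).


Modular law: if a <= c then a v (b ^ c) = (a v b) ^ c.
Check all triples (a,b,c) with a <= c among 5 elements.
  e.g. a=a, b=c, c=b: lhs=a != rhs=b
Total violating triples: 1


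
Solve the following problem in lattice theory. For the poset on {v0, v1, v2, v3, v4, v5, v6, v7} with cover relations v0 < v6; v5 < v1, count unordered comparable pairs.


A comparable pair {a,b} has a < b or b < a in the order.
Count unordered pairs where one element is strictly below the other.
Examples: {v0,v6}, {v1,v5}
Total comparable pairs: 2


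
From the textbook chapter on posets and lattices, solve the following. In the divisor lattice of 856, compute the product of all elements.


Divisors of 856: [1, 2, 4, 8, 107, 214, 428, 856]
Product = n^(d(n)/2) = 856^(8/2)
Product = 536902045696


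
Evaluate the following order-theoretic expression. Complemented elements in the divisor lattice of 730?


An element a is complemented if some b has a meet b = bottom, a join b = top.
a is complemented iff gcd(a, n/a)=1, i.e. a is a unitary divisor of 730.
Complemented elements: 1, 2, 5, 10, 73, 146, ... (2 more)
Count: 8


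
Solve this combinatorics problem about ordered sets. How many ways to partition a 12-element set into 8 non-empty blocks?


S(n,k) = k*S(n-1,k) + S(n-1,k-1).
S(11,8) = 11880, S(11,7) = 63987
S(12,8) = 8*11880 + 63987 = 95040 + 63987
S(12,8) = 159027


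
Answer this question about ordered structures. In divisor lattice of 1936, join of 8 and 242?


In a divisor lattice, join = lcm (least common multiple).
gcd(8,242) = 2
lcm(8,242) = 8*242/gcd = 1936/2 = 968


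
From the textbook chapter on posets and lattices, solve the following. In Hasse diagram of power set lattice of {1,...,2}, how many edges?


A cover relation a -< b holds when a < b with no c strictly between.
Cover relations:
  {} -< {1}
  {} -< {2}
  {1} -< {1,2}
  {2} -< {1,2}
Total: 4


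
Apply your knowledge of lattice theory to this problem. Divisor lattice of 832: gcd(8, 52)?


Meet=gcd.
gcd(8,52)=4


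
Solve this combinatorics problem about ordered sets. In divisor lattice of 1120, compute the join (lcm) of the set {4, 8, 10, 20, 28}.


In a divisor lattice, join = lcm (least common multiple).
Compute lcm iteratively: start with first element, then lcm(current, next).
Elements: [4, 8, 10, 20, 28]
lcm(4,8) = 8
lcm(8,10) = 40
lcm(40,20) = 40
lcm(40,28) = 280
Final lcm = 280


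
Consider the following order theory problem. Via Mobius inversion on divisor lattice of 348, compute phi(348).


phi(n) = n * prod_{p|n} (1 - 1/p).
Prime divisors of 348: [2, 3, 29]
phi(348) = 348 * (1 - 1/2) * (1 - 1/3) * (1 - 1/29)
phi(348) = 112


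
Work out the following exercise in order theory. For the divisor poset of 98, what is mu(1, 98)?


In a divisor lattice, mu(a,b) = mu(b/a) where mu is the classical Mobius function.
b/a = 98/1 = 98
Prime factorization of 98: primes [2, 7]
98 is not squarefree, so mu(98) = 0


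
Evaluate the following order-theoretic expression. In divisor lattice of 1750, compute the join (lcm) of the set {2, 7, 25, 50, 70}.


In a divisor lattice, join = lcm (least common multiple).
Compute lcm iteratively: start with first element, then lcm(current, next).
Elements: [2, 7, 25, 50, 70]
lcm(2,7) = 14
lcm(14,25) = 350
lcm(350,50) = 350
lcm(350,70) = 350
Final lcm = 350


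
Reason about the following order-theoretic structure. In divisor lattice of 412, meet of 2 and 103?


In a divisor lattice, meet = gcd (greatest common divisor).
By Euclidean algorithm or factoring: gcd(2,103) = 1


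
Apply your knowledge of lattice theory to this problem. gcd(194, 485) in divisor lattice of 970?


Meet=gcd.
gcd(194,485)=97


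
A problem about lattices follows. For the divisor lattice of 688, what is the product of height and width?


Height = length of longest chain minus 1; width = size of largest antichain.
A maximum chain: 1 | 43 | 86 | 172 | 344 | 688  (height 5).
A maximum antichain: {2, 43}  (width 2).
Product = 5 * 2 = 10


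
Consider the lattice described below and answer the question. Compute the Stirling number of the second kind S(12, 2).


S(n,k) = k*S(n-1,k) + S(n-1,k-1).
S(11,2) = 1023, S(11,1) = 1
S(12,2) = 2*1023 + 1 = 2046 + 1
S(12,2) = 2047


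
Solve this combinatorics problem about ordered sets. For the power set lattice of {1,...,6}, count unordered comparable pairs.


A comparable pair {a,b} has a < b or b < a in the order.
Count unordered pairs where one element is strictly below the other.
Examples: {{},{1}}, {{},{2}}, {{},{3}}, {{},{4}}, ...
Total comparable pairs: 665


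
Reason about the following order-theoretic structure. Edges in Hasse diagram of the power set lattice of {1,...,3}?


A cover relation a -< b holds when a < b with no c strictly between.
Cover relations:
  {} -< {1}
  {} -< {2}
  {} -< {3}
  {1} -< {1,2}
  {1} -< {1,3}
  {2} -< {1,2}
  {2} -< {2,3}
  {3} -< {1,3}
  ...4 more
Total: 12


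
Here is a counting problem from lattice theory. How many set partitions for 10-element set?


B(n) = number of set partitions of an n-element set.
B(n) satisfies the recurrence: B(n+1) = sum_k C(n,k)*B(k).
B(10) = 115975


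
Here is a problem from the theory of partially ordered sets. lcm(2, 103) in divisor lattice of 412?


Join=lcm.
gcd(2,103)=1
lcm=206


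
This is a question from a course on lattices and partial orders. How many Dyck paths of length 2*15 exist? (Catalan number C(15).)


C(n) = C(2n, n) / (n+1).
C(30, 15) = 155117520
C(15) = 155117520 / 16 = 9694845


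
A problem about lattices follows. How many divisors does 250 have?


Divisors of 250: [1, 2, 5, 10, 25, 50, 125, 250]
Count: 8


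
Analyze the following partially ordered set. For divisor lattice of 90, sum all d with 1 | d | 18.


Interval [1,18] in divisors of 90: [1, 2, 3, 6, 9, 18]
Sum = 39


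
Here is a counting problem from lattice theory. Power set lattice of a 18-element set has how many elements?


Power set = 2^n.
2^18 = 262144


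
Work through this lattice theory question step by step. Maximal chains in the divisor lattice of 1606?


A maximal chain goes from the minimum element to a maximal element via cover relations.
Counting all min-to-max paths in the cover graph.
Total maximal chains: 6


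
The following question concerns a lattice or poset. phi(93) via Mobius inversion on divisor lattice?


phi(n) = n * prod_{p|n} (1 - 1/p).
Prime divisors of 93: [3, 31]
phi(93) = 93 * (1 - 1/3) * (1 - 1/31)
phi(93) = 60


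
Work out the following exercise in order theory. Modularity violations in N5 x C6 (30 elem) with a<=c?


Modular law: if a <= c then a v (b ^ c) = (a v b) ^ c.
Check all triples (a,b,c) with a <= c among 30 elements.
  e.g. a=(a,0), b=(c,0), c=(b,0): lhs=(a,0) != rhs=(b,0)
  e.g. a=(a,0), b=(c,1), c=(b,0): lhs=(a,0) != rhs=(b,0)
Total violating triples: 126


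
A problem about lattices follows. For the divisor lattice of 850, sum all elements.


sigma(n) = sum of divisors.
Divisors of 850: [1, 2, 5, 10, 17, 25, 34, 50, 85, 170, 425, 850]
Sum = 1674


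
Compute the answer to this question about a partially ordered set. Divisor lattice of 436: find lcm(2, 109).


In a divisor lattice, join = lcm (least common multiple).
gcd(2,109) = 1
lcm(2,109) = 2*109/gcd = 218/1 = 218


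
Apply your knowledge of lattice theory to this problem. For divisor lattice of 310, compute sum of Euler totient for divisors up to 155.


Divisors of 310 up to 155: [1, 2, 5, 10, 31, 62, 155]
phi values: [1, 1, 4, 4, 30, 30, 120]
Sum = 190


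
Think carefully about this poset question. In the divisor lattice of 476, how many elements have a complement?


An element a is complemented if some b has a meet b = bottom, a join b = top.
a is complemented iff gcd(a, n/a)=1, i.e. a is a unitary divisor of 476.
Complemented elements: 1, 4, 7, 17, 28, 68, ... (2 more)
Count: 8


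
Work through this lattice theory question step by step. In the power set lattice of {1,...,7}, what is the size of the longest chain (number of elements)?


A chain is a totally ordered subset; we count the number of elements in a maximum chain.
Compute, for each element x, the size of the longest chain ending at x:
  {}: 1
  {1}: 2
  {2}: 2
  {3}: 2
  {4}: 2
  {5}: 2
  ...
A maximum chain: {} < {1} < {1,2} < {1,2,3} < {1,2,3,4} < {1,2,3,4,5} < {1,2,3,4,5,6} < {1,2,3,4,5,6,7}
Number of elements in the longest chain: 8


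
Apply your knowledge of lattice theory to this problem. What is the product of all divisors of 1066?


Divisors of 1066: [1, 2, 13, 26, 41, 82, 533, 1066]
Product = n^(d(n)/2) = 1066^(8/2)
Product = 1291304958736


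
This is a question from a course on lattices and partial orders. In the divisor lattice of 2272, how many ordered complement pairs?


Complement pair (a,b): a meet b = bottom, a join b = top.
Here: gcd(a,b)=1 and lcm(a,b)=2272, i.e. a*b=2272 with a,b coprime.
Pairs found: (1,2272), (32,71), (71,32), (2272,1)
Total ordered pairs: 4


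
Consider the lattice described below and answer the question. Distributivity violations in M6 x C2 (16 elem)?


Distributive law: a ^ (b v c) = (a ^ b) v (a ^ c).
Check all 16^3 = 4096 ordered triples (a,b,c).
  e.g. a=(a1,0), b=(a2,0), c=(a3,0): lhs=(a1,0) != rhs=(0,0)
  e.g. a=(a1,0), b=(a2,0), c=(a3,1): lhs=(a1,0) != rhs=(0,0)
Total violating triples: 960


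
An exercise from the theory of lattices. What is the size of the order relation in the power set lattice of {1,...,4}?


The order relation is {(a,b) : a <= b}, reflexive so it includes (a,a).
Examples: ({},{}), ({},{1,2}), ({},{1,2,3}), ({},{1,2,3,4}), ({},{1,2,4}), ...
Total ordered pairs: 81


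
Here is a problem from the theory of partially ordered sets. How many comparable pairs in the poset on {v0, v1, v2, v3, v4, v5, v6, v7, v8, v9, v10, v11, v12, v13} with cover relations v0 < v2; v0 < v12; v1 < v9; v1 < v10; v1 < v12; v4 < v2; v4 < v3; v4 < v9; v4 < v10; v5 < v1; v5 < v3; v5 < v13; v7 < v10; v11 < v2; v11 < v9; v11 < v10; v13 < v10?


A comparable pair {a,b} has a < b or b < a in the order.
Count unordered pairs where one element is strictly below the other.
Examples: {v0,v2}, {v0,v12}, {v1,v5}, {v1,v9}, ...
Total comparable pairs: 20


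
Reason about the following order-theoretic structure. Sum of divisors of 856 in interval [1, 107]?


Interval [1,107] in divisors of 856: [1, 107]
Sum = 108


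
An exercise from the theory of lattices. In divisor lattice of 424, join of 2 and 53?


In a divisor lattice, join = lcm (least common multiple).
gcd(2,53) = 1
lcm(2,53) = 2*53/gcd = 106/1 = 106


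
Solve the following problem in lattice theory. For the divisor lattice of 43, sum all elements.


sigma(n) = sum of divisors.
Divisors of 43: [1, 43]
Sum = 44


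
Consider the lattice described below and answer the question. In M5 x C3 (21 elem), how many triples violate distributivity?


Distributive law: a ^ (b v c) = (a ^ b) v (a ^ c).
Check all 21^3 = 9261 ordered triples (a,b,c).
  e.g. a=(a1,0), b=(a2,0), c=(a3,0): lhs=(a1,0) != rhs=(0,0)
  e.g. a=(a1,0), b=(a2,0), c=(a3,1): lhs=(a1,0) != rhs=(0,0)
Total violating triples: 1620


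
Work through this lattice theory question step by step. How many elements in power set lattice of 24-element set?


Power set = 2^n.
2^24 = 16777216


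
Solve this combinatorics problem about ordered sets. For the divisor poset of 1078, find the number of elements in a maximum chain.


A chain is a totally ordered subset; we count the number of elements in a maximum chain.
Compute, for each element x, the size of the longest chain ending at x:
  1: 1
  2: 2
  7: 2
  11: 2
  49: 3
  14: 3
  ...
A maximum chain: 1 < 2 < 14 < 98 < 1078
Number of elements in the longest chain: 5


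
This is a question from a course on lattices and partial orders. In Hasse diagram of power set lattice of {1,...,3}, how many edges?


A cover relation a -< b holds when a < b with no c strictly between.
Cover relations:
  {} -< {1}
  {} -< {2}
  {} -< {3}
  {1} -< {1,2}
  {1} -< {1,3}
  {2} -< {1,2}
  {2} -< {2,3}
  {3} -< {1,3}
  ...4 more
Total: 12


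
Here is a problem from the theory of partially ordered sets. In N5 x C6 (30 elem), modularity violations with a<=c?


Modular law: if a <= c then a v (b ^ c) = (a v b) ^ c.
Check all triples (a,b,c) with a <= c among 30 elements.
  e.g. a=(a,0), b=(c,0), c=(b,0): lhs=(a,0) != rhs=(b,0)
  e.g. a=(a,0), b=(c,1), c=(b,0): lhs=(a,0) != rhs=(b,0)
Total violating triples: 126


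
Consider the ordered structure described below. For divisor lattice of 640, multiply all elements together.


Divisors of 640: [1, 2, 4, 5, 8, 10, 16, 20, 32, 40, 64, 80, 128, 160, 320, 640]
Product = n^(d(n)/2) = 640^(16/2)
Product = 28147497671065600000000


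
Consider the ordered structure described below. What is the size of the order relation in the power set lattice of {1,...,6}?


The order relation is {(a,b) : a <= b}, reflexive so it includes (a,a).
Examples: ({},{}), ({},{1,2}), ({},{1,2,3}), ({},{1,2,3,4}), ({},{1,2,3,4,5}), ...
Total ordered pairs: 729


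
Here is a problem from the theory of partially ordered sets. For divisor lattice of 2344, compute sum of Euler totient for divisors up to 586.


Divisors of 2344 up to 586: [1, 2, 4, 8, 293, 586]
phi values: [1, 1, 2, 4, 292, 292]
Sum = 592


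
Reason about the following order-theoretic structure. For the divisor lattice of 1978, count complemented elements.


An element a is complemented if some b has a meet b = bottom, a join b = top.
a is complemented iff gcd(a, n/a)=1, i.e. a is a unitary divisor of 1978.
Complemented elements: 1, 2, 23, 43, 46, 86, ... (2 more)
Count: 8


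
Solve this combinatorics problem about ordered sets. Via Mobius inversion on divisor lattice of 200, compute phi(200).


phi(n) = n * prod_{p|n} (1 - 1/p).
Prime divisors of 200: [2, 5]
phi(200) = 200 * (1 - 1/2) * (1 - 1/5)
phi(200) = 80


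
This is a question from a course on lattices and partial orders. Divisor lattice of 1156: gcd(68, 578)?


Meet=gcd.
gcd(68,578)=34


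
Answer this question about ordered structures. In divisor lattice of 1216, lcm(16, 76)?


Join=lcm.
gcd(16,76)=4
lcm=304


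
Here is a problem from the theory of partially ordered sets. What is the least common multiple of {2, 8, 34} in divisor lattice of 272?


In a divisor lattice, join = lcm (least common multiple).
Compute lcm iteratively: start with first element, then lcm(current, next).
Elements: [2, 8, 34]
lcm(2,8) = 8
lcm(8,34) = 136
Final lcm = 136


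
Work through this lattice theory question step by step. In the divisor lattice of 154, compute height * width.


Height = length of longest chain minus 1; width = size of largest antichain.
A maximum chain: 1 | 11 | 77 | 154  (height 3).
A maximum antichain: {2, 7, 11}  (width 3).
Product = 3 * 3 = 9


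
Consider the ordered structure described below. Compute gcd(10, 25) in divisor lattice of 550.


In a divisor lattice, meet = gcd (greatest common divisor).
By Euclidean algorithm or factoring: gcd(10,25) = 5


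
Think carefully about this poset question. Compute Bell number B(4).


B(n) = number of set partitions of an n-element set.
B(n) satisfies the recurrence: B(n+1) = sum_k C(n,k)*B(k).
B(4) = 15


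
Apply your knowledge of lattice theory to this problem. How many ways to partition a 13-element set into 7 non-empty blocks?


S(n,k) = k*S(n-1,k) + S(n-1,k-1).
S(12,7) = 627396, S(12,6) = 1323652
S(13,7) = 7*627396 + 1323652 = 4391772 + 1323652
S(13,7) = 5715424


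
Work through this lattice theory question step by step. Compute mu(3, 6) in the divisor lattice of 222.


In a divisor lattice, mu(a,b) = mu(b/a) where mu is the classical Mobius function.
b/a = 6/3 = 2
Prime factorization of 2: primes [2]
2 is squarefree with 1 prime factor(s), so mu(2) = (-1)^1 = -1


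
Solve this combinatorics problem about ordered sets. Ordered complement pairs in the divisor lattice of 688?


Complement pair (a,b): a meet b = bottom, a join b = top.
Here: gcd(a,b)=1 and lcm(a,b)=688, i.e. a*b=688 with a,b coprime.
Pairs found: (1,688), (16,43), (43,16), (688,1)
Total ordered pairs: 4


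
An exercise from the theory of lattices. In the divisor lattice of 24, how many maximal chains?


A maximal chain goes from the minimum element to a maximal element via cover relations.
Counting all min-to-max paths in the cover graph.
Total maximal chains: 4


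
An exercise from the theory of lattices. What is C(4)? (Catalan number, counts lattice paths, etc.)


C(n) = C(2n, n) / (n+1).
C(8, 4) = 70
C(4) = 70 / 5 = 14


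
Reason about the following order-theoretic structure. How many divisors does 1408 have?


Divisors of 1408: [1, 2, 4, 8, 11, 16, 22, 32, 44, 64, 88, 128, 176, 352, 704, 1408]
Count: 16


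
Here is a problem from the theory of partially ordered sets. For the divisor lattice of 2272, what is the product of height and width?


Height = length of longest chain minus 1; width = size of largest antichain.
A maximum chain: 1 | 71 | 142 | 284 | 568 | 1136 | 2272  (height 6).
A maximum antichain: {2, 71}  (width 2).
Product = 6 * 2 = 12


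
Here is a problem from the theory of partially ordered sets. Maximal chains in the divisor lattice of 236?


A maximal chain goes from the minimum element to a maximal element via cover relations.
Counting all min-to-max paths in the cover graph.
Total maximal chains: 3


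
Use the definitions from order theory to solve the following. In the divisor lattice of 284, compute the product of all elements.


Divisors of 284: [1, 2, 4, 71, 142, 284]
Product = n^(d(n)/2) = 284^(6/2)
Product = 22906304


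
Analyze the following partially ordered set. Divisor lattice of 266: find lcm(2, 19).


In a divisor lattice, join = lcm (least common multiple).
gcd(2,19) = 1
lcm(2,19) = 2*19/gcd = 38/1 = 38


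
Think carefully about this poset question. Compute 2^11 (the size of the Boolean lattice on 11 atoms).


Power set = 2^n.
2^11 = 2048


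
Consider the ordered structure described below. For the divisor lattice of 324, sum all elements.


sigma(n) = sum of divisors.
Divisors of 324: [1, 2, 3, 4, 6, 9, 12, 18, 27, 36, 54, 81, 108, 162, 324]
Sum = 847


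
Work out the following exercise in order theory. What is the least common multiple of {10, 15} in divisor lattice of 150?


In a divisor lattice, join = lcm (least common multiple).
Compute lcm iteratively: start with first element, then lcm(current, next).
Elements: [10, 15]
lcm(10,15) = 30
Final lcm = 30


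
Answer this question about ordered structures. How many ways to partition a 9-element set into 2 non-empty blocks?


S(n,k) = k*S(n-1,k) + S(n-1,k-1).
S(8,2) = 127, S(8,1) = 1
S(9,2) = 2*127 + 1 = 254 + 1
S(9,2) = 255


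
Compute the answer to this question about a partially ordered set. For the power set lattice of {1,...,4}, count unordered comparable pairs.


A comparable pair {a,b} has a < b or b < a in the order.
Count unordered pairs where one element is strictly below the other.
Examples: {{},{1}}, {{},{2}}, {{},{3}}, {{},{4}}, ...
Total comparable pairs: 65


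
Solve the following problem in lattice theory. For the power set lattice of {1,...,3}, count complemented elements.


An element a is complemented if some b has a meet b = bottom, a join b = top.
every subset A has complement S\A, so all elements are complemented.
Complemented elements: {}, {1}, {2}, {3}, {1,2}, {1,3}, ... (2 more)
Count: 8


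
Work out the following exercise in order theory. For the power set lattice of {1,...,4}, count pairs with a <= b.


The order relation is {(a,b) : a <= b}, reflexive so it includes (a,a).
Examples: ({},{}), ({},{1,2}), ({},{1,2,3}), ({},{1,2,3,4}), ({},{1,2,4}), ...
Total ordered pairs: 81


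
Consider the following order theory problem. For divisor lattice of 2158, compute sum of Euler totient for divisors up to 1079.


Divisors of 2158 up to 1079: [1, 2, 13, 26, 83, 166, 1079]
phi values: [1, 1, 12, 12, 82, 82, 984]
Sum = 1174


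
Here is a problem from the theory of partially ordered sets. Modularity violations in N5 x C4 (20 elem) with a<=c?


Modular law: if a <= c then a v (b ^ c) = (a v b) ^ c.
Check all triples (a,b,c) with a <= c among 20 elements.
  e.g. a=(a,0), b=(c,0), c=(b,0): lhs=(a,0) != rhs=(b,0)
  e.g. a=(a,0), b=(c,1), c=(b,0): lhs=(a,0) != rhs=(b,0)
Total violating triples: 40


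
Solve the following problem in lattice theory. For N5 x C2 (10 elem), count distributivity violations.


Distributive law: a ^ (b v c) = (a ^ b) v (a ^ c).
Check all 10^3 = 1000 ordered triples (a,b,c).
  e.g. a=(b,0), b=(a,0), c=(c,0): lhs=(b,0) != rhs=(a,0)
  e.g. a=(b,0), b=(a,0), c=(c,1): lhs=(b,0) != rhs=(a,0)
Total violating triples: 16


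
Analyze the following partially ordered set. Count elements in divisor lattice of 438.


Divisors of 438: [1, 2, 3, 6, 73, 146, 219, 438]
Count: 8


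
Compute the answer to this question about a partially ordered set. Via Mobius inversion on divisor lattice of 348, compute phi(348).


phi(n) = n * prod_{p|n} (1 - 1/p).
Prime divisors of 348: [2, 3, 29]
phi(348) = 348 * (1 - 1/2) * (1 - 1/3) * (1 - 1/29)
phi(348) = 112


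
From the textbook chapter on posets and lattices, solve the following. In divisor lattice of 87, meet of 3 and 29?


In a divisor lattice, meet = gcd (greatest common divisor).
By Euclidean algorithm or factoring: gcd(3,29) = 1


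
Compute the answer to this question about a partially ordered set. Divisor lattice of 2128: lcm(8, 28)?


Join=lcm.
gcd(8,28)=4
lcm=56


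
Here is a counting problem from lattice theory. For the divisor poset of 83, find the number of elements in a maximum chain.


A chain is a totally ordered subset; we count the number of elements in a maximum chain.
Compute, for each element x, the size of the longest chain ending at x:
  1: 1
  83: 2
A maximum chain: 1 < 83
Number of elements in the longest chain: 2


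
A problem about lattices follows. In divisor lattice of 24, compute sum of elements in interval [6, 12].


Interval [6,12] in divisors of 24: [6, 12]
Sum = 18


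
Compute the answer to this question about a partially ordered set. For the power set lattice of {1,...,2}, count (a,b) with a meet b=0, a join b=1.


Complement pair (a,b): a meet b = bottom, a join b = top.
Here: A intersect B = {} and A union B = {1,...,2}.
Pairs found: ({},{1,2}), ({1},{2}), ({2},{1}), ({1,2},{})
Total ordered pairs: 4


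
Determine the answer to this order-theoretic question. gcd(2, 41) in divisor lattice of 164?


Meet=gcd.
gcd(2,41)=1


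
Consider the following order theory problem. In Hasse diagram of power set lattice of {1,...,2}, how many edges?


A cover relation a -< b holds when a < b with no c strictly between.
Cover relations:
  {} -< {1}
  {} -< {2}
  {1} -< {1,2}
  {2} -< {1,2}
Total: 4


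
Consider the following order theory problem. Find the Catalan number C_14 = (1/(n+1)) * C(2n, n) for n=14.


C(n) = C(2n, n) / (n+1).
C(28, 14) = 40116600
C(14) = 40116600 / 15 = 2674440


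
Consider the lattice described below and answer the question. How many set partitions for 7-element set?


B(n) = number of set partitions of an n-element set.
B(n) satisfies the recurrence: B(n+1) = sum_k C(n,k)*B(k).
B(7) = 877


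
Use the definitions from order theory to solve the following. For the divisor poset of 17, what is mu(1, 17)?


In a divisor lattice, mu(a,b) = mu(b/a) where mu is the classical Mobius function.
b/a = 17/1 = 17
Prime factorization of 17: primes [17]
17 is squarefree with 1 prime factor(s), so mu(17) = (-1)^1 = -1


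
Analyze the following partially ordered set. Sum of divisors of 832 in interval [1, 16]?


Interval [1,16] in divisors of 832: [1, 2, 4, 8, 16]
Sum = 31


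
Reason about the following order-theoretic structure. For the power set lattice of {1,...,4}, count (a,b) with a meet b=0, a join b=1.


Complement pair (a,b): a meet b = bottom, a join b = top.
Here: A intersect B = {} and A union B = {1,...,4}.
Pairs found: ({},{1,2,3,4}), ({1},{2,3,4}), ({2},{1,3,4}), ({3},{1,2,4}), ... (12 more)
Total ordered pairs: 16


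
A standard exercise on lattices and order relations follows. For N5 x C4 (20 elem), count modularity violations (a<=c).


Modular law: if a <= c then a v (b ^ c) = (a v b) ^ c.
Check all triples (a,b,c) with a <= c among 20 elements.
  e.g. a=(a,0), b=(c,0), c=(b,0): lhs=(a,0) != rhs=(b,0)
  e.g. a=(a,0), b=(c,1), c=(b,0): lhs=(a,0) != rhs=(b,0)
Total violating triples: 40


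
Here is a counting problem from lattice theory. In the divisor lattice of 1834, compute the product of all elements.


Divisors of 1834: [1, 2, 7, 14, 131, 262, 917, 1834]
Product = n^(d(n)/2) = 1834^(8/2)
Product = 11313508965136


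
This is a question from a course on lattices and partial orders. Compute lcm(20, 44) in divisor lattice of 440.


In a divisor lattice, join = lcm (least common multiple).
gcd(20,44) = 4
lcm(20,44) = 20*44/gcd = 880/4 = 220


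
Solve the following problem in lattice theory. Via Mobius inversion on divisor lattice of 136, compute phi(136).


phi(n) = n * prod_{p|n} (1 - 1/p).
Prime divisors of 136: [2, 17]
phi(136) = 136 * (1 - 1/2) * (1 - 1/17)
phi(136) = 64


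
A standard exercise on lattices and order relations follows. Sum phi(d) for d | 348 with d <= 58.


Divisors of 348 up to 58: [1, 2, 3, 4, 6, 12, 29, 58]
phi values: [1, 1, 2, 2, 2, 4, 28, 28]
Sum = 68


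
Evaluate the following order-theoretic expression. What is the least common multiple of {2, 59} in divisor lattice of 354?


In a divisor lattice, join = lcm (least common multiple).
Compute lcm iteratively: start with first element, then lcm(current, next).
Elements: [2, 59]
lcm(2,59) = 118
Final lcm = 118


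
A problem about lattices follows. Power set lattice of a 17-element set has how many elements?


Power set = 2^n.
2^17 = 131072


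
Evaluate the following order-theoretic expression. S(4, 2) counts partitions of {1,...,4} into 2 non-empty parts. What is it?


S(n,k) = k*S(n-1,k) + S(n-1,k-1).
S(3,2) = 3, S(3,1) = 1
S(4,2) = 2*3 + 1 = 6 + 1
S(4,2) = 7


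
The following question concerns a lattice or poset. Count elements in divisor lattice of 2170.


Divisors of 2170: [1, 2, 5, 7, 10, 14, 31, 35, 62, 70, 155, 217, 310, 434, 1085, 2170]
Count: 16


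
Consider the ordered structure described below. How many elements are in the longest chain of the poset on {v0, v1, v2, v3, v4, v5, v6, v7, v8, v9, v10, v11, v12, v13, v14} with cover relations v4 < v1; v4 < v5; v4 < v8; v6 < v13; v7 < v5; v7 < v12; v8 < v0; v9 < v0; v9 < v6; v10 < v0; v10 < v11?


A chain is a totally ordered subset; we count the number of elements in a maximum chain.
Compute, for each element x, the size of the longest chain ending at x:
  v2: 1
  v3: 1
  v4: 1
  v7: 1
  v9: 1
  v10: 1
  ...
A maximum chain: v4 < v8 < v0
Number of elements in the longest chain: 3


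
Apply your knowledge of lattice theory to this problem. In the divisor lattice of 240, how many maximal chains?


A maximal chain goes from the minimum element to a maximal element via cover relations.
Counting all min-to-max paths in the cover graph.
Total maximal chains: 30


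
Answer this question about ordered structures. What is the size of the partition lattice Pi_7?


B(n) = number of set partitions of an n-element set.
B(n) satisfies the recurrence: B(n+1) = sum_k C(n,k)*B(k).
B(7) = 877


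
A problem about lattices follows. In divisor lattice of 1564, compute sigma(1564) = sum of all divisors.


sigma(n) = sum of divisors.
Divisors of 1564: [1, 2, 4, 17, 23, 34, 46, 68, 92, 391, 782, 1564]
Sum = 3024


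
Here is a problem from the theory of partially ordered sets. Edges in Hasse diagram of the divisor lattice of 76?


A cover relation a -< b holds when a < b with no c strictly between.
Cover relations:
  1 -< 2
  1 -< 19
  2 -< 4
  2 -< 38
  4 -< 76
  19 -< 38
  38 -< 76
Total: 7


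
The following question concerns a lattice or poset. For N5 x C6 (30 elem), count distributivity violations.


Distributive law: a ^ (b v c) = (a ^ b) v (a ^ c).
Check all 30^3 = 27000 ordered triples (a,b,c).
  e.g. a=(b,0), b=(a,0), c=(c,0): lhs=(b,0) != rhs=(a,0)
  e.g. a=(b,0), b=(a,0), c=(c,1): lhs=(b,0) != rhs=(a,0)
Total violating triples: 432


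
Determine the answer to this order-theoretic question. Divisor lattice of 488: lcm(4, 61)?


Join=lcm.
gcd(4,61)=1
lcm=244


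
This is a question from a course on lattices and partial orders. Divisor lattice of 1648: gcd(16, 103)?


Meet=gcd.
gcd(16,103)=1


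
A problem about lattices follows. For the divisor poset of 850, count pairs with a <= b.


The order relation is {(a,b) : a <= b}, reflexive so it includes (a,a).
Examples: (1,1), (1,10), (1,17), (1,170), (1,2), ...
Total ordered pairs: 54


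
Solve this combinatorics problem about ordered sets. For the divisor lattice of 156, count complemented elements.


An element a is complemented if some b has a meet b = bottom, a join b = top.
a is complemented iff gcd(a, n/a)=1, i.e. a is a unitary divisor of 156.
Complemented elements: 1, 3, 4, 12, 13, 39, ... (2 more)
Count: 8


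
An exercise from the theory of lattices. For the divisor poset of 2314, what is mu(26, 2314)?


In a divisor lattice, mu(a,b) = mu(b/a) where mu is the classical Mobius function.
b/a = 2314/26 = 89
Prime factorization of 89: primes [89]
89 is squarefree with 1 prime factor(s), so mu(89) = (-1)^1 = -1
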